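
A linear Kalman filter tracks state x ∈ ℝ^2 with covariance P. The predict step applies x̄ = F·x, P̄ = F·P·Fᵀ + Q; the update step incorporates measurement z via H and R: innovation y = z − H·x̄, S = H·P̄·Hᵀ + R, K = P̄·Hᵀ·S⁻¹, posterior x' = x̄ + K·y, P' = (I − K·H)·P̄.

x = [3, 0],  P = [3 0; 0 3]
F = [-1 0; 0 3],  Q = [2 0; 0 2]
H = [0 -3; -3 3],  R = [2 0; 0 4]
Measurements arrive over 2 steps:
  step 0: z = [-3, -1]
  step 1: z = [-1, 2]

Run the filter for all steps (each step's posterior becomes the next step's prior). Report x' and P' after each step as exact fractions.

step 0: x̄ = F·x = [-3, 0]
step 0: P̄ = F·P·Fᵀ + Q = [5 0; 0 29]
step 0: y = z − H·x̄ = [-3, -10]
step 0: S = H·P̄·Hᵀ + R = [263 -261; -261 310]
step 0: K = P̄·Hᵀ·S⁻¹ = [-3915/13409 -3945/13409; -4263/13409 174/13409]
step 0: x' = x̄ + K·y = [10968/13409, 11049/13409]
step 0: P' = (I − K·H)·P̄ = [7870/13409 2610/13409; 2610/13409 2842/13409]
step 1: x̄ = F·x = [-10968/13409, 33147/13409]
step 1: P̄ = F·P·Fᵀ + Q = [34688/13409 -7830/13409; -7830/13409 52396/13409]
step 1: y = z − H·x̄ = [86032/13409, -105527/13409]
step 1: S = H·P̄·Hᵀ + R = [498382/13409 -542034/13409; -542034/13409 978332/13409]
step 1: K = P̄·Hᵀ·S⁻¹ = [-860571/3612913 -947838/3612913; -1041249/3612913 90339/3612913]
step 1: x' = x̄ + K·y = [-1017270/3612913, 1539510/3612913]
step 1: P' = (I − K·H)·P̄ = [1837498/3612913 573714/3612913; 573714/3612913 694166/3612913]

step 0: x' = [10968/13409, 11049/13409], P' = [7870/13409 2610/13409; 2610/13409 2842/13409]
step 1: x' = [-1017270/3612913, 1539510/3612913], P' = [1837498/3612913 573714/3612913; 573714/3612913 694166/3612913]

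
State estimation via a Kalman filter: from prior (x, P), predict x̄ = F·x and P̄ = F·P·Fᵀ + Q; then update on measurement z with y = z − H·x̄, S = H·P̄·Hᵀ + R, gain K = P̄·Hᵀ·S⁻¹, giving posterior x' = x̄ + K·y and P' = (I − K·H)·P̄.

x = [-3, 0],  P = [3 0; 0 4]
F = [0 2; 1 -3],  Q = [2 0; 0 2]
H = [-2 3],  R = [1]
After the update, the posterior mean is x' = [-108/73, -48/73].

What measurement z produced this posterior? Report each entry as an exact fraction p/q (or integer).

x̄ = F·x = [0, -3]
P̄ = F·P·Fᵀ + Q = [18 -24; -24 41]
S = H·P̄·Hᵀ + R = [730]
K = P̄·Hᵀ·S⁻¹ = [-54/365; 171/730]
x' − x̄ = [-108/73, 171/73] = K·y
y = (KᵀK)⁻¹·Kᵀ·(x' − x̄) = [10]
z = y + H·x̄ = [10] + [-9] = [1]

z = [1]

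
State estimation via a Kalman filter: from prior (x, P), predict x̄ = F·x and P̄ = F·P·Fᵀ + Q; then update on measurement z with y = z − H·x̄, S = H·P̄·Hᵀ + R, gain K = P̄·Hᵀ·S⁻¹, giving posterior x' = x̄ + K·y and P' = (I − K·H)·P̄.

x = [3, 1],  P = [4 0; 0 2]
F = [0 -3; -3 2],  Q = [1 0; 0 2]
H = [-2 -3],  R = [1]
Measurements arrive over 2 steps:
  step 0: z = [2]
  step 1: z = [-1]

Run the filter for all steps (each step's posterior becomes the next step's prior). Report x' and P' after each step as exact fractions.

step 0: x̄ = F·x = [-3, -7]
step 0: P̄ = F·P·Fᵀ + Q = [19 -12; -12 46]
step 0: y = z − H·x̄ = [-25]
step 0: S = H·P̄·Hᵀ + R = [347]
step 0: K = P̄·Hᵀ·S⁻¹ = [-2/347; -114/347]
step 0: x' = x̄ + K·y = [-991/347, 421/347]
step 0: P' = (I − K·H)·P̄ = [6589/347 -4392/347; -4392/347 2966/347]
step 1: x̄ = F·x = [-1263/347, 3815/347]
step 1: P̄ = F·P·Fᵀ + Q = [27041/347 -57324/347; -57324/347 124563/347]
step 1: y = z − H·x̄ = [8572/347]
step 1: S = H·P̄·Hᵀ + R = [541690/347]
step 1: K = P̄·Hᵀ·S⁻¹ = [11789/54169; -259041/541690]
step 1: x' = x̄ + K·y = [94063/54169, -221833/270845]
step 1: P' = (I − K·H)·P̄ = [216077/54169 -147981/54169; -147981/54169 1072887/541690]

step 0: x' = [-991/347, 421/347], P' = [6589/347 -4392/347; -4392/347 2966/347]
step 1: x' = [94063/54169, -221833/270845], P' = [216077/54169 -147981/54169; -147981/54169 1072887/541690]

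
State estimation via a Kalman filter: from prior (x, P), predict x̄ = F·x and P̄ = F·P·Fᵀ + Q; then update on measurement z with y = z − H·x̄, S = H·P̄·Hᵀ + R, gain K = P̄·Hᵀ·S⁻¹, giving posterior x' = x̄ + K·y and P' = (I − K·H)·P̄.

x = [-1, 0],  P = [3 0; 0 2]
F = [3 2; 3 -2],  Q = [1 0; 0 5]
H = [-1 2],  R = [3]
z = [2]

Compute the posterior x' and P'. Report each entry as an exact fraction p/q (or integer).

x' = [-359/123, -64/123]
P' = [4424/123 2215/123; 2215/123 1199/123]

x̄ = F·x = [-3, -3]
P̄ = F·P·Fᵀ + Q = [36 19; 19 40]
y = z − H·x̄ = [5]
S = H·P̄·Hᵀ + R = [123]
K = P̄·Hᵀ·S⁻¹ = [2/123; 61/123]
x' = x̄ + K·y = [-359/123, -64/123]
P' = (I − K·H)·P̄ = [4424/123 2215/123; 2215/123 1199/123]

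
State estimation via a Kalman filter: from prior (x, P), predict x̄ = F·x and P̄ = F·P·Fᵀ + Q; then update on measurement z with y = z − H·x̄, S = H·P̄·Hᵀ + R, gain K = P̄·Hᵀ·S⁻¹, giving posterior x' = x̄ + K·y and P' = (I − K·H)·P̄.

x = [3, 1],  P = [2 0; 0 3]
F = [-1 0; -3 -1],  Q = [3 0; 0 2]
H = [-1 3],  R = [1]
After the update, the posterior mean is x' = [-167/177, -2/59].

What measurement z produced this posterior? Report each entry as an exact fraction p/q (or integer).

z = [1]

x̄ = F·x = [-3, -10]
P̄ = F·P·Fᵀ + Q = [5 6; 6 23]
S = H·P̄·Hᵀ + R = [177]
K = P̄·Hᵀ·S⁻¹ = [13/177; 21/59]
x' − x̄ = [364/177, 588/59] = K·y
y = (KᵀK)⁻¹·Kᵀ·(x' − x̄) = [28]
z = y + H·x̄ = [28] + [-27] = [1]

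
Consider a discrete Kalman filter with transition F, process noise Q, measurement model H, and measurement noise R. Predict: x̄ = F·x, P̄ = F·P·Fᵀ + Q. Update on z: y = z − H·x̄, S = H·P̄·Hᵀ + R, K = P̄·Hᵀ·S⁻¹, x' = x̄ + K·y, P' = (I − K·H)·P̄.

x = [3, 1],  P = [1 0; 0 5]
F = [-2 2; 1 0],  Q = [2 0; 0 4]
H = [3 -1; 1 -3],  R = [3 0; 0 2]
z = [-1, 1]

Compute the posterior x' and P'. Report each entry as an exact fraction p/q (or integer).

x̄ = F·x = [-4, 3]
P̄ = F·P·Fᵀ + Q = [26 -2; -2 5]
y = z − H·x̄ = [14, 14]
S = H·P̄·Hᵀ + R = [254 113; 113 85]
K = P̄·Hᵀ·S⁻¹ = [3184/8821 -912/8821; 986/8821 -3075/8821]
x' = x̄ + K·y = [-3476/8821, -2783/8821]
P' = (I − K·H)·P̄ = [3810/8821 1878/8821; 1878/8821 2676/8821]

x' = [-3476/8821, -2783/8821]
P' = [3810/8821 1878/8821; 1878/8821 2676/8821]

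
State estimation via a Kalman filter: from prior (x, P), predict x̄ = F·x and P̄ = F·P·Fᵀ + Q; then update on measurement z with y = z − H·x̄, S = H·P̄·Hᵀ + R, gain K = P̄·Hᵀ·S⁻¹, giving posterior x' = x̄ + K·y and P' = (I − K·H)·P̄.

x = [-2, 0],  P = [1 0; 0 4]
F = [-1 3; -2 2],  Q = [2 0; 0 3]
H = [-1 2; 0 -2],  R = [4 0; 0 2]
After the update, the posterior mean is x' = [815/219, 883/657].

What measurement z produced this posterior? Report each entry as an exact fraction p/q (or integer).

z = [-3, -3]

x̄ = F·x = [2, 4]
P̄ = F·P·Fᵀ + Q = [39 26; 26 23]
S = H·P̄·Hᵀ + R = [31 -40; -40 94]
K = P̄·Hᵀ·S⁻¹ = [-143/219 -182/219; 20/657 -313/657]
x' − x̄ = [377/219, -1745/657] = K·y
y = (KᵀK)⁻¹·Kᵀ·(x' − x̄) = [-9, 5]
z = y + H·x̄ = [-9, 5] + [6, -8] = [-3, -3]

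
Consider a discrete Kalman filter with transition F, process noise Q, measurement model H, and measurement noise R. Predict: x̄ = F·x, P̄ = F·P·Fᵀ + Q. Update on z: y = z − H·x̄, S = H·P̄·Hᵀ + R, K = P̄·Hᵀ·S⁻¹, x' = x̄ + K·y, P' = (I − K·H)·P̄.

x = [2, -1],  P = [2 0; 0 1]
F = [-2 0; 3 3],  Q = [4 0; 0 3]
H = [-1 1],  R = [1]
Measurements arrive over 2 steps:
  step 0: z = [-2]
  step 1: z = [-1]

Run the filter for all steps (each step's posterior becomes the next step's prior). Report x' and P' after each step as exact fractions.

step 0: x' = [-52/67, -177/67], P' = [228/67 204/67; 204/67 246/67]
step 1: x' = [-9072/7285, -16719/7285], P' = [22124/7285 20238/7285; 20238/7285 51207/14570]

step 0: x̄ = F·x = [-4, 3]
step 0: P̄ = F·P·Fᵀ + Q = [12 -12; -12 30]
step 0: y = z − H·x̄ = [-9]
step 0: S = H·P̄·Hᵀ + R = [67]
step 0: K = P̄·Hᵀ·S⁻¹ = [-24/67; 42/67]
step 0: x' = x̄ + K·y = [-52/67, -177/67]
step 0: P' = (I − K·H)·P̄ = [228/67 204/67; 204/67 246/67]
step 1: x̄ = F·x = [104/67, -687/67]
step 1: P̄ = F·P·Fᵀ + Q = [1180/67 -2592/67; -2592/67 8139/67]
step 1: y = z − H·x̄ = [724/67]
step 1: S = H·P̄·Hᵀ + R = [14570/67]
step 1: K = P̄·Hᵀ·S⁻¹ = [-1886/7285; 10731/14570]
step 1: x' = x̄ + K·y = [-9072/7285, -16719/7285]
step 1: P' = (I − K·H)·P̄ = [22124/7285 20238/7285; 20238/7285 51207/14570]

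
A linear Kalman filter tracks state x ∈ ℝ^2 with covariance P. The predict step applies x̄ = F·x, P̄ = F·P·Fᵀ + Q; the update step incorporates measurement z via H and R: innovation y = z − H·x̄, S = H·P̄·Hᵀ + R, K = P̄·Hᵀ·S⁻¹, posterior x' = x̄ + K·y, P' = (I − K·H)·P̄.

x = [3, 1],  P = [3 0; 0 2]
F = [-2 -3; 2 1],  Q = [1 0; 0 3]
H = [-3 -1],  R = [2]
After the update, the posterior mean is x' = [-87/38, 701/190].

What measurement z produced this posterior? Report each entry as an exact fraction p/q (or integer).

z = [3]

x̄ = F·x = [-9, 7]
P̄ = F·P·Fᵀ + Q = [31 -18; -18 17]
S = H·P̄·Hᵀ + R = [190]
K = P̄·Hᵀ·S⁻¹ = [-15/38; 37/190]
x' − x̄ = [255/38, -629/190] = K·y
y = (KᵀK)⁻¹·Kᵀ·(x' − x̄) = [-17]
z = y + H·x̄ = [-17] + [20] = [3]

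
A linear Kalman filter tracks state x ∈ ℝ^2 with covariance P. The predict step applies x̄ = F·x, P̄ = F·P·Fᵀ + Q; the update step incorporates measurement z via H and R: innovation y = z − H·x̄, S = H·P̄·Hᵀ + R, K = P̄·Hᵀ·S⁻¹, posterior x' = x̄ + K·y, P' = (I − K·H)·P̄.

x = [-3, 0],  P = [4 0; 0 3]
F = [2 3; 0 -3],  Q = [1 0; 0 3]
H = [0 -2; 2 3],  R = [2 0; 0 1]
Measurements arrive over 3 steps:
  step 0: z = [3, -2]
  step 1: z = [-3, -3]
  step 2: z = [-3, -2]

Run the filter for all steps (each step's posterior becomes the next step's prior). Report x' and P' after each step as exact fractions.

step 0: x' = [4963/4911, -2274/1637], P' = [6545/4911 -1191/1637; -1191/1637 798/1637]
step 1: x' = [-415727/127321, 323739/254642], P' = [200729/254642 -216369/509284; -216369/509284 324699/1018568]
step 2: x' = [-149362249/53960467, 62566029/53960467], P' = [127327459/161881401 -22902765/53960467; -22902765/53960467 17188761/53960467]

step 0: x̄ = F·x = [-6, 0]
step 0: P̄ = F·P·Fᵀ + Q = [44 -27; -27 30]
step 0: y = z − H·x̄ = [3, 10]
step 0: S = H·P̄·Hᵀ + R = [122 -72; -72 123]
step 0: K = P̄·Hᵀ·S⁻¹ = [1191/1637 2371/4911; -798/1637 12/1637]
step 0: x' = x̄ + K·y = [4963/4911, -2274/1637]
step 0: P' = (I − K·H)·P̄ = [6545/4911 -1191/1637; -1191/1637 798/1637]
step 1: x̄ = F·x = [-10540/4911, 6822/1637]
step 1: P̄ = F·P·Fᵀ + Q = [9761/4911 -36/1637; -36/1637 12093/1637]
step 1: y = z − H·x̄ = [8733/1637, -55051/4911]
step 1: S = H·P̄·Hᵀ + R = [51646/1637 -72414/1637; -72414/1637 369170/4911]
step 1: K = P̄·Hᵀ·S⁻¹ = [216369/509284 153809/509284; -324699/1018568 108621/1018568]
step 1: x' = x̄ + K·y = [-415727/127321, 323739/254642]
step 1: P' = (I − K·H)·P̄ = [200729/254642 -216369/509284; -216369/509284 324699/1018568]
step 2: x̄ = F·x = [-691691/254642, -971217/254642]
step 2: P̄ = F·P·Fᵀ + Q = [1959667/1018568 -325863/1018568; -325863/1018568 5977995/1018568]
step 2: y = z − H·x̄ = [-1353180/127321, 3787749/254642]
step 2: S = H·P̄·Hᵀ + R = [6487279/254642 -17282259/509284; -17282259/509284 58748835/1018568]
step 2: K = P̄·Hᵀ·S⁻¹ = [22902765/53960467 48530033/161881401; -17188761/53960467 5760753/53960467]
step 2: x' = x̄ + K·y = [-149362249/53960467, 62566029/53960467]
step 2: P' = (I − K·H)·P̄ = [127327459/161881401 -22902765/53960467; -22902765/53960467 17188761/53960467]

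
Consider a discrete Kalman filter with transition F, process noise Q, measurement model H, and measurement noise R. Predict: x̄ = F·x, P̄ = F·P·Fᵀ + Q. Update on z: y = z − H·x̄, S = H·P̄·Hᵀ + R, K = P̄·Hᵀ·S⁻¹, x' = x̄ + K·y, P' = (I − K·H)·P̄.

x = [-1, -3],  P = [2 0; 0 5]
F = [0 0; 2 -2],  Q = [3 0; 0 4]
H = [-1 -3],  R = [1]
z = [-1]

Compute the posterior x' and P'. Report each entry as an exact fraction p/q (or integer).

x̄ = F·x = [0, 4]
P̄ = F·P·Fᵀ + Q = [3 0; 0 32]
y = z − H·x̄ = [11]
S = H·P̄·Hᵀ + R = [292]
K = P̄·Hᵀ·S⁻¹ = [-3/292; -24/73]
x' = x̄ + K·y = [-33/292, 28/73]
P' = (I − K·H)·P̄ = [867/292 -72/73; -72/73 32/73]

x' = [-33/292, 28/73]
P' = [867/292 -72/73; -72/73 32/73]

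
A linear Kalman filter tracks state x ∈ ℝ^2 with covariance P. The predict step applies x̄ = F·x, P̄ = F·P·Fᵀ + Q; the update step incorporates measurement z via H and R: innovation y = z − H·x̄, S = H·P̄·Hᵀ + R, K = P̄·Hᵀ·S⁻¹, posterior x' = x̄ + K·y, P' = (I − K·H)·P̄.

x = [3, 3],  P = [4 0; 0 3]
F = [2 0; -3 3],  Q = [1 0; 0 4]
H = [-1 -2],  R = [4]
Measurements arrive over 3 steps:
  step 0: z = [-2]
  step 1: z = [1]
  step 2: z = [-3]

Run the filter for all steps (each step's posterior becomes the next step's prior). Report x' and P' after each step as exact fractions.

step 0: x̄ = F·x = [6, 0]
step 0: P̄ = F·P·Fᵀ + Q = [17 -24; -24 67]
step 0: y = z − H·x̄ = [4]
step 0: S = H·P̄·Hᵀ + R = [193]
step 0: K = P̄·Hᵀ·S⁻¹ = [31/193; -110/193]
step 0: x' = x̄ + K·y = [1282/193, -440/193]
step 0: P' = (I − K·H)·P̄ = [2320/193 -1222/193; -1222/193 831/193]
step 1: x̄ = F·x = [2564/193, -5166/193]
step 1: P̄ = F·P·Fᵀ + Q = [9473/193 -21252/193; -21252/193 51127/193]
step 1: y = z − H·x̄ = [-7575/193]
step 1: S = H·P̄·Hᵀ + R = [129745/193]
step 1: K = P̄·Hᵀ·S⁻¹ = [33031/129745; -81002/129745]
step 1: x' = x̄ + K·y = [85447/25949, -58728/25949]
step 1: P' = (I − K·H)·P̄ = [715168/129745 -423646/129745; -423646/129745 373827/129745]
step 2: x̄ = F·x = [170894/25949, -432525/25949]
step 2: P̄ = F·P·Fᵀ + Q = [2990417/129745 -6832884/129745; -6832884/129745 17945563/129745]
step 2: y = z − H·x̄ = [-772003/25949]
step 2: S = H·P̄·Hᵀ + R = [47960113/129745]
step 2: K = P̄·Hᵀ·S⁻¹ = [10675351/47960113; -29058242/47960113]
step 2: x' = x̄ + K·y = [-1746019/47960113, 65093149/47960113]
step 2: P' = (I − K·H)·P̄ = [227042416/47960113 -134871910/47960113; -134871910/47960113 125552439/47960113]

step 0: x' = [1282/193, -440/193], P' = [2320/193 -1222/193; -1222/193 831/193]
step 1: x' = [85447/25949, -58728/25949], P' = [715168/129745 -423646/129745; -423646/129745 373827/129745]
step 2: x' = [-1746019/47960113, 65093149/47960113], P' = [227042416/47960113 -134871910/47960113; -134871910/47960113 125552439/47960113]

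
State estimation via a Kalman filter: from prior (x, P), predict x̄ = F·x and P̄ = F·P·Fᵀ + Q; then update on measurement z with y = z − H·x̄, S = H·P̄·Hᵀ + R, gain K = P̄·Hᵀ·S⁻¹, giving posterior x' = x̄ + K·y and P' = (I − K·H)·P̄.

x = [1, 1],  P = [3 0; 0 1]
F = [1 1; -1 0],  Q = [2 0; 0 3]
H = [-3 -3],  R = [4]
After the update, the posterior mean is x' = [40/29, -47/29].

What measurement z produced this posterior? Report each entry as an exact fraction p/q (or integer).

z = [1]

x̄ = F·x = [2, -1]
P̄ = F·P·Fᵀ + Q = [6 -3; -3 6]
S = H·P̄·Hᵀ + R = [58]
K = P̄·Hᵀ·S⁻¹ = [-9/58; -9/58]
x' − x̄ = [-18/29, -18/29] = K·y
y = (KᵀK)⁻¹·Kᵀ·(x' − x̄) = [4]
z = y + H·x̄ = [4] + [-3] = [1]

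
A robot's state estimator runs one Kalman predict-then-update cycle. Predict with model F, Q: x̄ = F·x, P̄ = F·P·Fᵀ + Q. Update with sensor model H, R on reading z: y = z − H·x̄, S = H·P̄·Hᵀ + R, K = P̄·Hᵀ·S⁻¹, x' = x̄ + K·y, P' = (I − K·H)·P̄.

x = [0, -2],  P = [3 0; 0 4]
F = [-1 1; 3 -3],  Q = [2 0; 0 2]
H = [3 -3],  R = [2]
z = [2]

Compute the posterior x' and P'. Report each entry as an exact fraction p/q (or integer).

x̄ = F·x = [-2, 6]
P̄ = F·P·Fᵀ + Q = [9 -21; -21 65]
y = z − H·x̄ = [26]
S = H·P̄·Hᵀ + R = [1046]
K = P̄·Hᵀ·S⁻¹ = [45/523; -129/523]
x' = x̄ + K·y = [124/523, -216/523]
P' = (I − K·H)·P̄ = [657/523 627/523; 627/523 713/523]

x' = [124/523, -216/523]
P' = [657/523 627/523; 627/523 713/523]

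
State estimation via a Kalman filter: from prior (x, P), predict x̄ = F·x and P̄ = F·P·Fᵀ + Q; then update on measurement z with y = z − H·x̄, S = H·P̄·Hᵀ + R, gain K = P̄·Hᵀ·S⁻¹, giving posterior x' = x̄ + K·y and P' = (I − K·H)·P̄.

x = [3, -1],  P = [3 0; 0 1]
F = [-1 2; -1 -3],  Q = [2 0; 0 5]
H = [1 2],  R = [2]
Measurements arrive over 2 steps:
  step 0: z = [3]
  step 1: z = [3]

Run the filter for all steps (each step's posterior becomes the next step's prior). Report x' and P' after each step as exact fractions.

step 0: x' = [-311/67, 248/67], P' = [594/67 -294/67; -294/67 178/67]
step 1: x' = [18633/1373, -7387/1373], P' = [44904/1373 -21912/1373; -21912/1373 11339/1373]

step 0: x̄ = F·x = [-5, 0]
step 0: P̄ = F·P·Fᵀ + Q = [9 -3; -3 17]
step 0: y = z − H·x̄ = [8]
step 0: S = H·P̄·Hᵀ + R = [67]
step 0: K = P̄·Hᵀ·S⁻¹ = [3/67; 31/67]
step 0: x' = x̄ + K·y = [-311/67, 248/67]
step 0: P' = (I − K·H)·P̄ = [594/67 -294/67; -294/67 178/67]
step 1: x̄ = F·x = [807/67, -433/67]
step 1: P̄ = F·P·Fᵀ + Q = [2616/67 -768/67; -768/67 767/67]
step 1: y = z − H·x̄ = [260/67]
step 1: S = H·P̄·Hᵀ + R = [2746/67]
step 1: K = P̄·Hᵀ·S⁻¹ = [540/1373; 383/1373]
step 1: x' = x̄ + K·y = [18633/1373, -7387/1373]
step 1: P' = (I − K·H)·P̄ = [44904/1373 -21912/1373; -21912/1373 11339/1373]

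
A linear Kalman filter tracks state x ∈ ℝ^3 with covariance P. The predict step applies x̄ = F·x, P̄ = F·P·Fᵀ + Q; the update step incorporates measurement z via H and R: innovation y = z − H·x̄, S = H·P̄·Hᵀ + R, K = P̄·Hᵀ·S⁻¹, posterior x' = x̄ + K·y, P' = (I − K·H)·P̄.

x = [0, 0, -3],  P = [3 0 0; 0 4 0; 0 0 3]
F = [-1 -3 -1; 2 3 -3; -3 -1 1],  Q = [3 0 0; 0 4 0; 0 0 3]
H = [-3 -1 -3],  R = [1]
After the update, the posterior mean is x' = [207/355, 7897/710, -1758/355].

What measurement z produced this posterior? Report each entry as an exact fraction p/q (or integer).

x̄ = F·x = [3, 9, -3]
P̄ = F·P·Fᵀ + Q = [45 -33 18; -33 79 -39; 18 -39 37]
S = H·P̄·Hᵀ + R = [710]
K = P̄·Hᵀ·S⁻¹ = [-78/355; 137/710; -63/355]
x' − x̄ = [-858/355, 1507/710, -693/355] = K·y
y = (KᵀK)⁻¹·Kᵀ·(x' − x̄) = [11]
z = y + H·x̄ = [11] + [-9] = [2]

z = [2]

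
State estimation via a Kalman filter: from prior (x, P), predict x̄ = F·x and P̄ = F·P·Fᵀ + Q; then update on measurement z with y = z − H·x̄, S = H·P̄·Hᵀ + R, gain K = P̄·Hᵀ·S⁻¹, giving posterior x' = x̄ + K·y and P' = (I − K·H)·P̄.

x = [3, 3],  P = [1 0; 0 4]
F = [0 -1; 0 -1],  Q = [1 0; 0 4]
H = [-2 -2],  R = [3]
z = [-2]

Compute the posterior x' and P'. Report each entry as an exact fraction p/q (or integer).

x' = [-3/29, 25/29]
P' = [37/29 -28/29; -28/29 40/29]

x̄ = F·x = [-3, -3]
P̄ = F·P·Fᵀ + Q = [5 4; 4 8]
y = z − H·x̄ = [-14]
S = H·P̄·Hᵀ + R = [87]
K = P̄·Hᵀ·S⁻¹ = [-6/29; -8/29]
x' = x̄ + K·y = [-3/29, 25/29]
P' = (I − K·H)·P̄ = [37/29 -28/29; -28/29 40/29]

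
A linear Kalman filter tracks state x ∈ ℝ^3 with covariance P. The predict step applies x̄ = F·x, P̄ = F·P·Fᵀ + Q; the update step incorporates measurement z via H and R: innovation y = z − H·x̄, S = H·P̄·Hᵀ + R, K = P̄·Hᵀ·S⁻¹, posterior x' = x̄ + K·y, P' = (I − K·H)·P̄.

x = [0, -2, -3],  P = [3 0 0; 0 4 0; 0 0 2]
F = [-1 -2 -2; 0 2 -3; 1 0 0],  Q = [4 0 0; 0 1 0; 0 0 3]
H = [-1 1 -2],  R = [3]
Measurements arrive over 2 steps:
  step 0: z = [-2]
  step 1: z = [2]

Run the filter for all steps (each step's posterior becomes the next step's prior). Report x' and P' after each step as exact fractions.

step 0: x' = [803/89, 562/89, -27/89], P' = [1918/89 775/89 -528/89; 775/89 1594/89 351/89; -528/89 351/89 453/89]
step 1: x' = [-186583/19591, 175803/19591, 159661/19591], P' = [430718/19591 -267478/19591 -325812/19591; -267478/19591 968134/19591 608578/19591; -325812/19591 608578/19591 465431/19591]

step 0: x̄ = F·x = [10, 5, 0]
step 0: P̄ = F·P·Fᵀ + Q = [31 -4 -3; -4 35 0; -3 0 6]
step 0: y = z − H·x̄ = [3]
step 0: S = H·P̄·Hᵀ + R = [89]
step 0: K = P̄·Hᵀ·S⁻¹ = [-29/89; 39/89; -9/89]
step 0: x' = x̄ + K·y = [803/89, 562/89, -27/89]
step 0: P' = (I − K·H)·P̄ = [1918/89 775/89 -528/89; 775/89 1594/89 351/89; -528/89 351/89 453/89]
step 1: x̄ = F·x = [-1873/89, 1205/89, 803/89]
step 1: P̄ = F·P·Fᵀ + Q = [14258/89 -6090/89 -2412/89; -6090/89 6330/89 3134/89; -2412/89 3134/89 2185/89]
step 1: y = z − H·x̄ = [-1294/89]
step 1: S = H·P̄·Hᵀ + R = [19591/89]
step 1: K = P̄·Hᵀ·S⁻¹ = [-15524/19591; 6152/19591; 1176/19591]
step 1: x' = x̄ + K·y = [-186583/19591, 175803/19591, 159661/19591]
step 1: P' = (I − K·H)·P̄ = [430718/19591 -267478/19591 -325812/19591; -267478/19591 968134/19591 608578/19591; -325812/19591 608578/19591 465431/19591]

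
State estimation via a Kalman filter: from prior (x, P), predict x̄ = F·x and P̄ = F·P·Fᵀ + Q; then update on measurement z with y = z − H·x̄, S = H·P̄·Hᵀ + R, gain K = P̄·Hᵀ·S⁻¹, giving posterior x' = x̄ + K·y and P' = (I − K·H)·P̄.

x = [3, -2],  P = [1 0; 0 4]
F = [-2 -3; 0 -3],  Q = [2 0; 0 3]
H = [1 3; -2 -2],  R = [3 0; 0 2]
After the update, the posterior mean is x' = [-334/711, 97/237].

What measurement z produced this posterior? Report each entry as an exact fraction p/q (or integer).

x̄ = F·x = [0, 6]
P̄ = F·P·Fᵀ + Q = [42 36; 36 39]
S = H·P̄·Hᵀ + R = [612 -606; -606 614]
K = P̄·Hᵀ·S⁻¹ = [-203/711 -127/237; 169/474 17/158]
x' − x̄ = [-334/711, -1325/237] = K·y
y = (KᵀK)⁻¹·Kᵀ·(x' − x̄) = [-19, 11]
z = y + H·x̄ = [-19, 11] + [18, -12] = [-1, -1]

z = [-1, -1]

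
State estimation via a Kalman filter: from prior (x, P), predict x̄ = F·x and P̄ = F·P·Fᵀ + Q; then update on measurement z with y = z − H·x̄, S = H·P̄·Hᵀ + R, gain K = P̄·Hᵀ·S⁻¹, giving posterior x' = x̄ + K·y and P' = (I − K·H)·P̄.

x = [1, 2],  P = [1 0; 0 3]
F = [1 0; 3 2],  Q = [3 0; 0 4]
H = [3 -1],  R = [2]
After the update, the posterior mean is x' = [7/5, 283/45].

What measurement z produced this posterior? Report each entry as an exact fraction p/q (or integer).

z = [-2]

x̄ = F·x = [1, 7]
P̄ = F·P·Fᵀ + Q = [4 3; 3 25]
S = H·P̄·Hᵀ + R = [45]
K = P̄·Hᵀ·S⁻¹ = [1/5; -16/45]
x' − x̄ = [2/5, -32/45] = K·y
y = (KᵀK)⁻¹·Kᵀ·(x' − x̄) = [2]
z = y + H·x̄ = [2] + [-4] = [-2]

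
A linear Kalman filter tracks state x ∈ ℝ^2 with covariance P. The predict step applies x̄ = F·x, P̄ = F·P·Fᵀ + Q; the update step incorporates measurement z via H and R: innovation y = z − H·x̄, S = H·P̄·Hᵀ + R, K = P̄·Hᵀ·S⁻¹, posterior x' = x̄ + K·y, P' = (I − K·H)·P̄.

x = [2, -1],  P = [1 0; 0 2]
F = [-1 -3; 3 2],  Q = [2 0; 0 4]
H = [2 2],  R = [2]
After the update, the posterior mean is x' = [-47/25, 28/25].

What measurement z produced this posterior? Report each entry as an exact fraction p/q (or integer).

x̄ = F·x = [1, 4]
P̄ = F·P·Fᵀ + Q = [21 -15; -15 21]
S = H·P̄·Hᵀ + R = [50]
K = P̄·Hᵀ·S⁻¹ = [6/25; 6/25]
x' − x̄ = [-72/25, -72/25] = K·y
y = (KᵀK)⁻¹·Kᵀ·(x' − x̄) = [-12]
z = y + H·x̄ = [-12] + [10] = [-2]

z = [-2]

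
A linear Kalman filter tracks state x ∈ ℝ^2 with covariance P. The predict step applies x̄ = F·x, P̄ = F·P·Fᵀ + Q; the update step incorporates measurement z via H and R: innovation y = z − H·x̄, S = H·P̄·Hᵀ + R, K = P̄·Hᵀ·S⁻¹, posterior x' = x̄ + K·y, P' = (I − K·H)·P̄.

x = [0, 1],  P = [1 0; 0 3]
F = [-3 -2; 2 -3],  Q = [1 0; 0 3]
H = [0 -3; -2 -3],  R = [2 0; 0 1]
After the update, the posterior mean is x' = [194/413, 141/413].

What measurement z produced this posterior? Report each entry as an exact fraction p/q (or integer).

z = [-1, -2]

x̄ = F·x = [-2, -3]
P̄ = F·P·Fᵀ + Q = [22 12; 12 34]
S = H·P̄·Hᵀ + R = [308 378; 378 539]
K = P̄·Hᵀ·S⁻¹ = [387/826 -197/413; -75/236 -9/826]
x' − x̄ = [1020/413, 1380/413] = K·y
y = (KᵀK)⁻¹·Kᵀ·(x' − x̄) = [-10, -15]
z = y + H·x̄ = [-10, -15] + [9, 13] = [-1, -2]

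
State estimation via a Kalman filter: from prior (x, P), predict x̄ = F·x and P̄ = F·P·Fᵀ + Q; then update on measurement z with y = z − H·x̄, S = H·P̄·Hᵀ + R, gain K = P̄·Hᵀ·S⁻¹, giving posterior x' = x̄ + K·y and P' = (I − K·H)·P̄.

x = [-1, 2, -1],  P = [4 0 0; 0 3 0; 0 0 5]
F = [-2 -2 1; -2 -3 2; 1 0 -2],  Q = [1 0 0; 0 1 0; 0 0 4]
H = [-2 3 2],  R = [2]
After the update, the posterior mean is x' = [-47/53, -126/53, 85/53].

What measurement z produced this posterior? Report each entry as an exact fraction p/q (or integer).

z = [-2]

x̄ = F·x = [-3, -6, 1]
P̄ = F·P·Fᵀ + Q = [34 44 -18; 44 64 -28; -18 -28 28]
S = H·P̄·Hᵀ + R = [106]
K = P̄·Hᵀ·S⁻¹ = [14/53; 24/53; 4/53]
x' − x̄ = [112/53, 192/53, 32/53] = K·y
y = (KᵀK)⁻¹·Kᵀ·(x' − x̄) = [8]
z = y + H·x̄ = [8] + [-10] = [-2]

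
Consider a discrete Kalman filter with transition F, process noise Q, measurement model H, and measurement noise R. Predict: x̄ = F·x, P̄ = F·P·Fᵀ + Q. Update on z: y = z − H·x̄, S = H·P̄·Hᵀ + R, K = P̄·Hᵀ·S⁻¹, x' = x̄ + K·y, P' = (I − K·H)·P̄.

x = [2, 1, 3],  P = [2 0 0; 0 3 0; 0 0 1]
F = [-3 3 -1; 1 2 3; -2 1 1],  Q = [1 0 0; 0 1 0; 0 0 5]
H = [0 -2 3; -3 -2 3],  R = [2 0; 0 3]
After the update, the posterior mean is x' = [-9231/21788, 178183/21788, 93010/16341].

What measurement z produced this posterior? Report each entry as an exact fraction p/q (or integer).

z = [1, 2]

x̄ = F·x = [-6, 13, 0]
P̄ = F·P·Fᵀ + Q = [47 9 20; 9 24 5; 20 5 17]
S = H·P̄·Hᵀ + R = [191 63; 63 363]
K = P̄·Hᵀ·S⁻¹ = [7161/21788 -7185/21788; -2733/21788 -3127/21788; 1340/5447 -1553/16341]
x' − x̄ = [121497/21788, -105061/21788, 93010/16341] = K·y
y = (KᵀK)⁻¹·Kᵀ·(x' − x̄) = [27, 10]
z = y + H·x̄ = [27, 10] + [-26, -8] = [1, 2]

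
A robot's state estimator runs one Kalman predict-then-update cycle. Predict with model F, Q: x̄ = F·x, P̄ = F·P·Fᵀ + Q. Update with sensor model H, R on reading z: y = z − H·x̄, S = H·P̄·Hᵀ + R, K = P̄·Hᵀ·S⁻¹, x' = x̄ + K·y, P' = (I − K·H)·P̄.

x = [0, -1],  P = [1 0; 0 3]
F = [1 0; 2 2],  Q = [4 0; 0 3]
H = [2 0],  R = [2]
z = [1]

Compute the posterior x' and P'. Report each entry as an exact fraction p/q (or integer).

x' = [5/11, -20/11]
P' = [5/11 2/11; 2/11 201/11]

x̄ = F·x = [0, -2]
P̄ = F·P·Fᵀ + Q = [5 2; 2 19]
y = z − H·x̄ = [1]
S = H·P̄·Hᵀ + R = [22]
K = P̄·Hᵀ·S⁻¹ = [5/11; 2/11]
x' = x̄ + K·y = [5/11, -20/11]
P' = (I − K·H)·P̄ = [5/11 2/11; 2/11 201/11]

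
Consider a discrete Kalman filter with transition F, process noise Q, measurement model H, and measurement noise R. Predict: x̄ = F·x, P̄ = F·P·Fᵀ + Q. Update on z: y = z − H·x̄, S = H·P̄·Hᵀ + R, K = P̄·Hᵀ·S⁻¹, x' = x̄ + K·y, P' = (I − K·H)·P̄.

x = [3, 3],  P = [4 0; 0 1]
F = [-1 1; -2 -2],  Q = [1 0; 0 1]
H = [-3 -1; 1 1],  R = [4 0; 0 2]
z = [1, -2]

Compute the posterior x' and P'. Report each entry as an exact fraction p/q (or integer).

x̄ = F·x = [0, -12]
P̄ = F·P·Fᵀ + Q = [6 6; 6 21]
y = z − H·x̄ = [-11, 10]
S = H·P̄·Hᵀ + R = [115 -63; -63 41]
K = P̄·Hᵀ·S⁻¹ = [-114/373 -66/373; 51/373 324/373]
x' = x̄ + K·y = [594/373, -1797/373]
P' = (I − K·H)·P̄ = [294/373 -426/373; -426/373 1074/373]

x' = [594/373, -1797/373]
P' = [294/373 -426/373; -426/373 1074/373]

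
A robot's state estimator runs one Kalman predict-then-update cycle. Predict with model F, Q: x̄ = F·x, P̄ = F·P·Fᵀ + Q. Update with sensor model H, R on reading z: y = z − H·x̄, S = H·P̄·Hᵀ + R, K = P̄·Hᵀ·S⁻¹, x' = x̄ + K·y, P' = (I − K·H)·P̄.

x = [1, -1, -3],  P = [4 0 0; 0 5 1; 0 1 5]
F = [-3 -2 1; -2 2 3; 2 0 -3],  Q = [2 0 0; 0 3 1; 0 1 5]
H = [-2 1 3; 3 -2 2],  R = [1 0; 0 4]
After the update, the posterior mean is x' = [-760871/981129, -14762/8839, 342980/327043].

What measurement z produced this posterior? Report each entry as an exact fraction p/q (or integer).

z = [3, 3]

x̄ = F·x = [-4, -13, 11]
P̄ = F·P·Fᵀ + Q = [59 15 -33; 15 96 -66; -33 -66 66]
S = H·P̄·Hᵀ + R = [867 54; 54 1135]
K = P̄·Hᵀ·S⁻¹ = [-233644/981129 27045/327043; -1214/8839 -2115/8839; 71940/327043 44121/327043]
x' − x̄ = [3163645/981129, 100145/8839, -3254493/327043] = K·y
y = (KᵀK)⁻¹·Kᵀ·(x' − x̄) = [-25, -33]
z = y + H·x̄ = [-25, -33] + [28, 36] = [3, 3]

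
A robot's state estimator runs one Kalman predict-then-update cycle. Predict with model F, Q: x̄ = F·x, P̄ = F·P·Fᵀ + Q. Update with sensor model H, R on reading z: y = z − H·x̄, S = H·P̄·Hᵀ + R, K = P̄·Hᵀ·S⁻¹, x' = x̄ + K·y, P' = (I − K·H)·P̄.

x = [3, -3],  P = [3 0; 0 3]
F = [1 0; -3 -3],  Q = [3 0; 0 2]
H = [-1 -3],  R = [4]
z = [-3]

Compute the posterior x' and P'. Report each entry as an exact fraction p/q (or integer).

x' = [3, 0]
P' = [2319/460 -801/460; -801/460 479/460]

x̄ = F·x = [3, 0]
P̄ = F·P·Fᵀ + Q = [6 -9; -9 56]
y = z − H·x̄ = [0]
S = H·P̄·Hᵀ + R = [460]
K = P̄·Hᵀ·S⁻¹ = [21/460; -159/460]
x' = x̄ + K·y = [3, 0]
P' = (I − K·H)·P̄ = [2319/460 -801/460; -801/460 479/460]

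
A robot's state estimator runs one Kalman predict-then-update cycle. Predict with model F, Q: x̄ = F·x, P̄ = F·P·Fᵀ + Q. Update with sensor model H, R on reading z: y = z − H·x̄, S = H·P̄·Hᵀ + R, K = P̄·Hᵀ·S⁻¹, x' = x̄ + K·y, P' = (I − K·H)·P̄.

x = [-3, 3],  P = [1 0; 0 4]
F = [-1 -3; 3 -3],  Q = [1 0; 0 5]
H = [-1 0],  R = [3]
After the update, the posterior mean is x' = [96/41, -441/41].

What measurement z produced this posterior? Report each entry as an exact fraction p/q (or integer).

x̄ = F·x = [-6, -18]
P̄ = F·P·Fᵀ + Q = [38 33; 33 50]
S = H·P̄·Hᵀ + R = [41]
K = P̄·Hᵀ·S⁻¹ = [-38/41; -33/41]
x' − x̄ = [342/41, 297/41] = K·y
y = (KᵀK)⁻¹·Kᵀ·(x' − x̄) = [-9]
z = y + H·x̄ = [-9] + [6] = [-3]

z = [-3]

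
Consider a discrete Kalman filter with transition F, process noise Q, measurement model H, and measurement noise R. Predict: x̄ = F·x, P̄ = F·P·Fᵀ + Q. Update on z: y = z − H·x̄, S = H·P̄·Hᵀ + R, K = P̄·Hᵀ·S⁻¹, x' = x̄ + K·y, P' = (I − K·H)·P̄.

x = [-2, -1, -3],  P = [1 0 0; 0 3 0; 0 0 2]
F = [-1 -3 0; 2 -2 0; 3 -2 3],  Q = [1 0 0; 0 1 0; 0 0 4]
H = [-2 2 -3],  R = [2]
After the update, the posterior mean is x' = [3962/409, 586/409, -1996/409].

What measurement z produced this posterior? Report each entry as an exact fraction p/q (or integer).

x̄ = F·x = [5, -2, -13]
P̄ = F·P·Fᵀ + Q = [29 16 15; 16 17 18; 15 18 43]
S = H·P̄·Hᵀ + R = [409]
K = P̄·Hᵀ·S⁻¹ = [-71/409; -52/409; -123/409]
x' − x̄ = [1917/409, 1404/409, 3321/409] = K·y
y = (KᵀK)⁻¹·Kᵀ·(x' − x̄) = [-27]
z = y + H·x̄ = [-27] + [25] = [-2]

z = [-2]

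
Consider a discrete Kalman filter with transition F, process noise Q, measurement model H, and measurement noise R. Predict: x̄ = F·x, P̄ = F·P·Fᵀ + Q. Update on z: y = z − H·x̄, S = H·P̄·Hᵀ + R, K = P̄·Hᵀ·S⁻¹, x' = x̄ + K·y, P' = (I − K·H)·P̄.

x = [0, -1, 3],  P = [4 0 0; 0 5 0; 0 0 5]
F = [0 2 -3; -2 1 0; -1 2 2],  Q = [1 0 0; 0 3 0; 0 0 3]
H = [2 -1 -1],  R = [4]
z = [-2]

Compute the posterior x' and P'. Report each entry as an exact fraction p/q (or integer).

x' = [-363/125, -881/375, -91/75]
P' = [2442/125 2218/125 498/25; 2218/125 8516/375 976/75; 498/25 976/75 416/15]

x̄ = F·x = [-11, -1, 4]
P̄ = F·P·Fᵀ + Q = [66 10 -10; 10 24 18; -10 18 47]
y = z − H·x̄ = [23]
S = H·P̄·Hᵀ + R = [375]
K = P̄·Hᵀ·S⁻¹ = [44/125; -22/375; -17/75]
x' = x̄ + K·y = [-363/125, -881/375, -91/75]
P' = (I − K·H)·P̄ = [2442/125 2218/125 498/25; 2218/125 8516/375 976/75; 498/25 976/75 416/15]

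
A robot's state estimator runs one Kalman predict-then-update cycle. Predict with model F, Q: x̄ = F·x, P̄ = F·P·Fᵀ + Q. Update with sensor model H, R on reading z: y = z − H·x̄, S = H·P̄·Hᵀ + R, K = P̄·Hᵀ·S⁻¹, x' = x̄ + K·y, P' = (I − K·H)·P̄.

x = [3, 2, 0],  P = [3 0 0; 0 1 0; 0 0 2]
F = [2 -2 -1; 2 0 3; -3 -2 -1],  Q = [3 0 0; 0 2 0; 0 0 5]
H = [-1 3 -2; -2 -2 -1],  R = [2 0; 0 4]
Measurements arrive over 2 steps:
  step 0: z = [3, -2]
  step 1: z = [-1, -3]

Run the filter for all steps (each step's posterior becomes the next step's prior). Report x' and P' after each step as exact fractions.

step 0: x' = [144523/36131, -28628/36131, -172390/36131], P' = [296142/36131 -113712/36131 -316476/36131; -113712/36131 55964/36131 134632/36131; -316476/36131 134632/36131 367836/36131]
step 1: x' = [1925083073/321729967, -603875718/321729967, -1690794009/321729967], P' = [17102264496/1608649835 -1264777554/321729967 -17734322148/1608649835; -1264777554/321729967 568926814/321729967 1415709128/321729967; -17734322148/1608649835 1415709128/321729967 19606201284/1608649835]

step 0: x̄ = F·x = [2, 6, -13]
step 0: P̄ = F·P·Fᵀ + Q = [21 6 -12; 6 32 -24; -12 -24 38]
step 0: y = z − H·x̄ = [-39, 1]
step 0: S = H·P̄·Hᵀ + R = [667 -182; -182 158]
step 0: K = P̄·Hᵀ·S⁻¹ = [-2163/36131 -12096/36131; 6170/36131 -4784/36131; -7650/36131 -1037/36131]
step 0: x' = x̄ + K·y = [144523/36131, -28628/36131, -172390/36131]
step 0: P' = (I − K·H)·P̄ = [296142/36131 -113712/36131 -316476/36131; -113712/36131 55964/36131 134632/36131; -316476/36131 134632/36131 367836/36131]
step 1: x̄ = F·x = [518692/36131, -228124/36131, -203923/36131]
step 1: P̄ = F·P·Fᵀ + Q = [4598781/36131 -1537788/36131 -1190532/36131; -1537788/36131 769642/36131 247932/36131; -1190532/36131 247932/36131 712753/36131]
step 1: y = z − H·x̄ = [759087/36131, 268820/36131]
step 1: S = H·P̄·Hᵀ + R = [15938249/36131 6451640/36131; 6451640/36131 6258265/36131]
step 1: K = P̄·Hᵀ·S⁻¹ = [-4656027/24748459 -955607826/1608649835; 5389990/24748459 -6001912/321729967; -1864950/24748459 426337933/1608649835]
step 1: x' = x̄ + K·y = [1925083073/321729967, -603875718/321729967, -1690794009/321729967]
step 1: P' = (I − K·H)·P̄ = [17102264496/1608649835 -1264777554/321729967 -17734322148/1608649835; -1264777554/321729967 568926814/321729967 1415709128/321729967; -17734322148/1608649835 1415709128/321729967 19606201284/1608649835]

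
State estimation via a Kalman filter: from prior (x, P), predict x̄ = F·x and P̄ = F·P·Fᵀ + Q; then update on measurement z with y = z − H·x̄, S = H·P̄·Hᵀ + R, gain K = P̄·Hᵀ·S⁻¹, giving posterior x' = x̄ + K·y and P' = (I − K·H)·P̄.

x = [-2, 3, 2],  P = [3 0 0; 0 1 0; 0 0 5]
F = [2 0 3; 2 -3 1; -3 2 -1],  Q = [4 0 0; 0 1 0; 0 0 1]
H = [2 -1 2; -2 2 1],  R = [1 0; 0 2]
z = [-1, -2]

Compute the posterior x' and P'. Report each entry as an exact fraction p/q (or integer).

x' = [-5216/2715, -23861/8145, 1792/24435]
P' = [5302/905 5964/905 -7118/2715; 5964/905 21004/2715 -23558/8145; -7118/2715 -23558/8145 34126/24435]

x̄ = F·x = [2, -11, 10]
P̄ = F·P·Fᵀ + Q = [61 27 -33; 27 27 -29; -33 -29 37]
y = z − H·x̄ = [-36, 14]
S = H·P̄·Hᵀ + R = [164 -83; -83 191]
K = P̄·Hᵀ·S⁻¹ = [-316/2715 -1573/2715; -2776/8145 -2443/8145; 10802/24435 10451/24435]
x' = x̄ + K·y = [-5216/2715, -23861/8145, 1792/24435]
P' = (I − K·H)·P̄ = [5302/905 5964/905 -7118/2715; 5964/905 21004/2715 -23558/8145; -7118/2715 -23558/8145 34126/24435]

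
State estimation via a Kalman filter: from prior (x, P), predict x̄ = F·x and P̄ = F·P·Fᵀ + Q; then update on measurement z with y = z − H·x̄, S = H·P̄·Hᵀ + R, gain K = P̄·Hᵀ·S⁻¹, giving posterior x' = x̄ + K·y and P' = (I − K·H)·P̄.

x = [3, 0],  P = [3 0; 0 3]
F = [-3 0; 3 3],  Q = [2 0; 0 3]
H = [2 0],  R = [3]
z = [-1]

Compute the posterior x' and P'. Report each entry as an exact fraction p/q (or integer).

x' = [-5/7, 9/7]
P' = [87/119 -81/119; -81/119 3867/119]

x̄ = F·x = [-9, 9]
P̄ = F·P·Fᵀ + Q = [29 -27; -27 57]
y = z − H·x̄ = [17]
S = H·P̄·Hᵀ + R = [119]
K = P̄·Hᵀ·S⁻¹ = [58/119; -54/119]
x' = x̄ + K·y = [-5/7, 9/7]
P' = (I − K·H)·P̄ = [87/119 -81/119; -81/119 3867/119]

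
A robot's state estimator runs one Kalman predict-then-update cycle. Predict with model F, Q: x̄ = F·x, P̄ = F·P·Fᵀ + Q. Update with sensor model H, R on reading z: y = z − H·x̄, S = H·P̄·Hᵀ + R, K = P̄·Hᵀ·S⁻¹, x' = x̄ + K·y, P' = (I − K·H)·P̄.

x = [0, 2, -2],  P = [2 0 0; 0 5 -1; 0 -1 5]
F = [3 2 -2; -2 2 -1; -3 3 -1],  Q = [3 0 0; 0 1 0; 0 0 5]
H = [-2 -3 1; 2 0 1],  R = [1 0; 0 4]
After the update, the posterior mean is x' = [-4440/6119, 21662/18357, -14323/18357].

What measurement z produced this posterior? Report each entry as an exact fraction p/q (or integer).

x̄ = F·x = [8, 6, 8]
P̄ = F·P·Fᵀ + Q = [69 24 30; 24 38 52; 30 52 79]
S = H·P̄·Hᵀ + R = [554 -497; -497 479]
K = P̄·Hᵀ·S⁻¹ = [-908/6119 1204/6119; -2990/18357 730/18357; 3460/18357 8917/18357]
x' − x̄ = [-53392/6119, -88480/18357, -161179/18357] = K·y
y = (KᵀK)⁻¹·Kᵀ·(x' − x̄) = [23, -27]
z = y + H·x̄ = [23, -27] + [-26, 24] = [-3, -3]

z = [-3, -3]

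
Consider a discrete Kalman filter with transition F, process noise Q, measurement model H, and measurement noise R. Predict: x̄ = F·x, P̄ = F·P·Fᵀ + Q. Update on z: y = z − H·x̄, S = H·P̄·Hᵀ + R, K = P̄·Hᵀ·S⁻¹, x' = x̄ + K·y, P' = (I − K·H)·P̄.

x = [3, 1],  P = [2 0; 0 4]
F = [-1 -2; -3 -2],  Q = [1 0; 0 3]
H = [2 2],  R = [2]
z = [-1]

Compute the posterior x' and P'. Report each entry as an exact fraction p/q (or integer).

x' = [266/201, -382/201]
P' = [457/201 -416/201; -416/201 475/201]

x̄ = F·x = [-5, -11]
P̄ = F·P·Fᵀ + Q = [19 22; 22 37]
y = z − H·x̄ = [31]
S = H·P̄·Hᵀ + R = [402]
K = P̄·Hᵀ·S⁻¹ = [41/201; 59/201]
x' = x̄ + K·y = [266/201, -382/201]
P' = (I − K·H)·P̄ = [457/201 -416/201; -416/201 475/201]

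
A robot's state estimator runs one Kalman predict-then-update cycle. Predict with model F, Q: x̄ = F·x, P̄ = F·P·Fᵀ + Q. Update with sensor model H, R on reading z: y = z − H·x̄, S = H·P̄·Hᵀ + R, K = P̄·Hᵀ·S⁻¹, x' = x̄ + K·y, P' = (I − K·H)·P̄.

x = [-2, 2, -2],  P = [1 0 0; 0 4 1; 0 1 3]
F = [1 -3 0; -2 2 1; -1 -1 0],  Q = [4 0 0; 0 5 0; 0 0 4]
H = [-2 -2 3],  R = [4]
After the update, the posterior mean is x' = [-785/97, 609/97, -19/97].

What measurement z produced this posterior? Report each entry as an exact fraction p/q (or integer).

x̄ = F·x = [-8, 6, 0]
P̄ = F·P·Fᵀ + Q = [41 -29 11; -29 32 -7; 11 -7 9]
S = H·P̄·Hᵀ + R = [97]
K = P̄·Hᵀ·S⁻¹ = [9/97; -27/97; 19/97]
x' − x̄ = [-9/97, 27/97, -19/97] = K·y
y = (KᵀK)⁻¹·Kᵀ·(x' − x̄) = [-1]
z = y + H·x̄ = [-1] + [4] = [3]

z = [3]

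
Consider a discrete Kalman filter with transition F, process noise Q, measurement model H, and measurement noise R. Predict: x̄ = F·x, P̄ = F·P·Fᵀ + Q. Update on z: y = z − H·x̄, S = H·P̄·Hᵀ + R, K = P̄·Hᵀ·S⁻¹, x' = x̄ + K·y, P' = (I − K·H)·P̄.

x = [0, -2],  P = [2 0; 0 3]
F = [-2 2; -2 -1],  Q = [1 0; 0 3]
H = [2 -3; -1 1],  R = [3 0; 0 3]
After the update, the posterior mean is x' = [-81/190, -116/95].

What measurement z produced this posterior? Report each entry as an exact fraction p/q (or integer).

z = [3, -1]

x̄ = F·x = [-4, 2]
P̄ = F·P·Fᵀ + Q = [21 2; 2 14]
S = H·P̄·Hᵀ + R = [189 -74; -74 34]
K = P̄·Hᵀ·S⁻¹ = [-91/475 -927/950; -202/475 -272/475]
x' − x̄ = [679/190, -306/95] = K·y
y = (KᵀK)⁻¹·Kᵀ·(x' − x̄) = [17, -7]
z = y + H·x̄ = [17, -7] + [-14, 6] = [3, -1]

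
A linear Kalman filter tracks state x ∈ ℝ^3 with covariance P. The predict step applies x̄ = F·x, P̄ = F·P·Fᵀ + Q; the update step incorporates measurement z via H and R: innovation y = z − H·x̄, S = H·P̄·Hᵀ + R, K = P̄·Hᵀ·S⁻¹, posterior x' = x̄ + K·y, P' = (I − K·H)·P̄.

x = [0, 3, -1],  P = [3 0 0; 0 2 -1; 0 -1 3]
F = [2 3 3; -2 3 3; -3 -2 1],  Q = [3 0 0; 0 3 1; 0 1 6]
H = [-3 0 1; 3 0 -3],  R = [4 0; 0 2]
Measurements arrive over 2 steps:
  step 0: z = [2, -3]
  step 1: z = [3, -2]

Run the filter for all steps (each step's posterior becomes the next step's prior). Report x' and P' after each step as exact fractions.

step 0: x' = [-8700/16631, 109902/16631, 7486/16631], P' = [16158/16631 21333/16631 17730/16631; 21333/16631 372022/16631 25607/16631; 17730/16631 25607/16631 22938/16631]
step 1: x' = [-136532643/161860861, 5459824976/1133026027, -129537812/1133026027], P' = [132236190/161860861 17166861/161860861 141686382/161860861; 17166861/161860861 16000737832/1133026027 26471201/1133026027; 141686382/161860861 26471201/1133026027 1296474974/1133026027]

step 0: x̄ = F·x = [6, 6, -7]
step 0: P̄ = F·P·Fᵀ + Q = [42 15 -18; 15 42 19; -18 19 48]
step 0: y = z − H·x̄ = [27, -42]
step 0: S = H·P̄·Hᵀ + R = [538 -738; -738 1136]
step 0: K = P̄·Hᵀ·S⁻¹ = [-7686/16631 -2358/16631; -9598/16631 -6411/16631; -7563/16631 -7812/16631]
step 0: x' = x̄ + K·y = [-8700/16631, 109902/16631, 7486/16631]
step 0: P' = (I − K·H)·P̄ = [16158/16631 21333/16631 17730/16631; 21333/16631 372022/16631 25607/16631; 17730/16631 25607/16631 22938/16631]
step 1: x̄ = F·x = [334764/16631, 369564/16631, -186218/16631]
step 1: P̄ = F·P·Fᵀ + Q = [4598847/16631 3950934/16631 -2738526/16631; 3950934/16631 3661335/16631 -2428255/16631; -2738526/16631 -2428255/16631 1803422/16631]
step 1: y = z − H·x̄ = [1240403/16631, -1596208/16631]
step 1: S = H·P̄·Hᵀ + R = [59690725/16631 -79662201/16631; -79662201/16631 106947151/16631]
step 1: K = P̄·Hᵀ·S⁻¹ = [-63755547/161860861 -14175288/161860861; -83508220/1133026027 140545239/1133026027; -419734762/1133026027 -457005450/1133026027]
step 1: x' = x̄ + K·y = [-136532643/161860861, 5459824976/1133026027, -129537812/1133026027]
step 1: P' = (I − K·H)·P̄ = [132236190/161860861 17166861/161860861 141686382/161860861; 17166861/161860861 16000737832/1133026027 26471201/1133026027; 141686382/161860861 26471201/1133026027 1296474974/1133026027]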